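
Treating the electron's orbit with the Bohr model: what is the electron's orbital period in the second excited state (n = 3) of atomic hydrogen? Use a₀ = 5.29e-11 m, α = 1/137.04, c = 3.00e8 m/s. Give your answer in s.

r = n²a₀/Z = 3²·5.29e-11/1 = 4.76e-10 m
v = Zαc/n = 1·0.00730·3.00e8/3 = 7.30e5 m/s
T = 2πr/v = 4.10e-15 s

4.10e-15 s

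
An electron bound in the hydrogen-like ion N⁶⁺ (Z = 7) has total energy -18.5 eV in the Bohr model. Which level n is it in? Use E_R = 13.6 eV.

E_n = −E_R Z²/n² ⇒ n² = E_R Z²/(−E_n) = 13.6 × 7² / 18.5 ≈ 36.02
n = 6

6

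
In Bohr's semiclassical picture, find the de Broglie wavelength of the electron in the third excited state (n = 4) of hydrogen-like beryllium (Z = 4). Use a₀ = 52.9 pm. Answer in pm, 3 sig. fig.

The Bohr quantisation condition is nλ = 2πr_n.
r_n = n²a₀/Z = 212 pm
λ = 2πr_n/n = 2π·212/4 = 332 pm

332 pm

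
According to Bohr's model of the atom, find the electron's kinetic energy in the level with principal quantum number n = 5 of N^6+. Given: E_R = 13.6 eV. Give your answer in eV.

26.7 eV

For a Coulomb orbit the virial theorem gives K = −E_n.
E_n = −E_R·Z²/n², so K = E_R·Z²/n² = 13.6 × 7²/5² = 26.7 eV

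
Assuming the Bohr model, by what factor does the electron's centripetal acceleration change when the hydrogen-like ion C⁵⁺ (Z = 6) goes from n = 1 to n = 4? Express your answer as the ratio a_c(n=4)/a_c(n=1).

a_c ∝ Z^3 · n^-4; with Z fixed, a_c ∝ n^-4.
a_c(n=4)/a_c(n=1) = (4/1)^-4 = 1/256

1/256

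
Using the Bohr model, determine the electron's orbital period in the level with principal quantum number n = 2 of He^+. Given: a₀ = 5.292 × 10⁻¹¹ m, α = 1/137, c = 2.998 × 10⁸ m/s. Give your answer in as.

r = n²a₀/Z = 2²·5.292 × 10⁻¹¹/2 = 1.058 × 10⁻¹⁰ m
v = Zαc/n = 2·0.007299·2.998 × 10⁸/2 = 2.188 × 10⁶ m/s
T = 2πr/v = 3.039 × 10⁻¹⁶ s = 303.9 as

303.9 as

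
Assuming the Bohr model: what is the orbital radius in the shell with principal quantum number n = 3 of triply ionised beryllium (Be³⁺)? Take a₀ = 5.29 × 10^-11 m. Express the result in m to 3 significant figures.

r_n = n²a₀/Z = 3² × 5.29 × 10^-11 / 4
    = 9 × 5.29 × 10^-11 / 4 = 1.19 × 10^-10 m

1.19 × 10^-10 m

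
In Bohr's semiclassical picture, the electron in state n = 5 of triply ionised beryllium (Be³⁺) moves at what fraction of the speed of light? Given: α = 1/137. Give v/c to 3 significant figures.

0.00584

v_n = Zαc/n, so v/c = Zα/n = 4 × 0.00730 / 5 = 0.00584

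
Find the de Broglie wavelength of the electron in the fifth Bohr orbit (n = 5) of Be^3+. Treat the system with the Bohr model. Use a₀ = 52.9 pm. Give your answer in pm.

The Bohr quantisation condition is nλ = 2πr_n.
r_n = n²a₀/Z = 331 pm
λ = 2πr_n/n = 2π·331/5 = 415 pm

415 pm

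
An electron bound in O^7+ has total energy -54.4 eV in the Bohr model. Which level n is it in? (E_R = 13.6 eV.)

E_n = −E_R Z²/n² ⇒ n² = E_R Z²/(−E_n) = 13.6 × 8² / 54.4 ≈ 16.00
n = 4

4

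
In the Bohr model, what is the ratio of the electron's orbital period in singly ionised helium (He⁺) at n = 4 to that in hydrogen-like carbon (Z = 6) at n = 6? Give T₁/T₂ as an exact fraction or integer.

T ∝ Z^-2 · n^3
T₁/T₂ = (2/6)^-2 · (4/6)^3 = 8/3

8/3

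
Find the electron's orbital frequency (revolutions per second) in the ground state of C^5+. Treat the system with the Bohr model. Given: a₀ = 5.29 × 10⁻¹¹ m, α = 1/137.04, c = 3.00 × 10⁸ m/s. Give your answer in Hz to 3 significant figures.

2.37 × 10¹⁷ Hz

r = n²a₀/Z = 8.82 × 10⁻¹² m, v = Zαc/n = 1.31 × 10⁷ m/s
f = v/(2πr) = 2.37 × 10¹⁷ Hz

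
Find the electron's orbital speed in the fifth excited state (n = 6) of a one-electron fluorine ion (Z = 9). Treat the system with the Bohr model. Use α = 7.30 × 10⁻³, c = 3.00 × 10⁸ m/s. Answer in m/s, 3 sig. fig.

v_n = Zαc/n = 9 × 0.00730 × 3.00 × 10⁸ / 6
    = 3.29 × 10⁶ m/s

3.29 × 10⁶ m/s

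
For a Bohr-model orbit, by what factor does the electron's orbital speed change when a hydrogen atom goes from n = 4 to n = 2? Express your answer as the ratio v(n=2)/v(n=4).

v ∝ Z^1 · n^-1; with Z fixed, v ∝ n^-1.
v(n=2)/v(n=4) = (2/4)^-1 = 2

2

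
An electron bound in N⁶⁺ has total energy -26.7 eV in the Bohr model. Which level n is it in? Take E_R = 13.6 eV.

5

E_n = −E_R Z²/n² ⇒ n² = E_R Z²/(−E_n) = 13.6 × 7² / 26.7 ≈ 24.96
n = 5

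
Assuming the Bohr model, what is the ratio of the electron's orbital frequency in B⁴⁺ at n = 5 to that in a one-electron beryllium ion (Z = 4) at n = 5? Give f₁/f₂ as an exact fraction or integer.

f ∝ Z^2 · n^-3
f₁/f₂ = (5/4)^2 · (5/5)^-3 = 25/16

25/16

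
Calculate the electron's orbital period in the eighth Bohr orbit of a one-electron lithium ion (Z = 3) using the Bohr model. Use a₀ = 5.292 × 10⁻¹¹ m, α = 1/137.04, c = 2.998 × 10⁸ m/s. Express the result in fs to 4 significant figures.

8.647 fs

r = n²a₀/Z = 8²·5.292 × 10⁻¹¹/3 = 1.129 × 10⁻⁹ m
v = Zαc/n = 3·0.007297·2.998 × 10⁸/8 = 8.204 × 10⁵ m/s
T = 2πr/v = 8.647 × 10⁻¹⁵ s = 8.647 fs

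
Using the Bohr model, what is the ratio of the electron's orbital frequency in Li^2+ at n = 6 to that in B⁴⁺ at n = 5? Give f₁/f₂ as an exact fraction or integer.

5/24

f ∝ Z^2 · n^-3
f₁/f₂ = (3/5)^2 · (6/5)^-3 = 5/24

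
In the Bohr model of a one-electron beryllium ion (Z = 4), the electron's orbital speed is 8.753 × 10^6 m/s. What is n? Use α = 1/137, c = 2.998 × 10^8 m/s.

v_n = Zαc/n ⇒ n = Zαc/v = 4 × 0.007299 × 2.998 × 10^8 / 8.753 × 10^6 ≈ 1.00
n = 1

1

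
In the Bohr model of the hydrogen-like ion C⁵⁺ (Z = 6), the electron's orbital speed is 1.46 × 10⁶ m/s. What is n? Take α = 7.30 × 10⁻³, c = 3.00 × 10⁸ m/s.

9

v_n = Zαc/n ⇒ n = Zαc/v = 6 × 0.00730 × 3.00 × 10⁸ / 1.46 × 10⁶ ≈ 9.00
n = 9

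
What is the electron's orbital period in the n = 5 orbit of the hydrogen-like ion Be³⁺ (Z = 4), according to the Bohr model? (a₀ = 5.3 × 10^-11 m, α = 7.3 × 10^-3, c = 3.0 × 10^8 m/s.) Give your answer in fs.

1.2 fs

r = n²a₀/Z = 5²·5.3 × 10^-11/4 = 3.3 × 10^-10 m
v = Zαc/n = 4·0.0073·3.0 × 10^8/5 = 1.8 × 10^6 m/s
T = 2πr/v = 1.2 × 10^-15 s = 1.2 fs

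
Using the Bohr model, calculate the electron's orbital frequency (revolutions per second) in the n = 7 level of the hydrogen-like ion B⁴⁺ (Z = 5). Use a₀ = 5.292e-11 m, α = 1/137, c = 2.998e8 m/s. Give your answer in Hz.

r = n²a₀/Z = 5.186e-10 m, v = Zαc/n = 1.563e6 m/s
f = v/(2πr) = 4.797e14 Hz

4.797e14 Hz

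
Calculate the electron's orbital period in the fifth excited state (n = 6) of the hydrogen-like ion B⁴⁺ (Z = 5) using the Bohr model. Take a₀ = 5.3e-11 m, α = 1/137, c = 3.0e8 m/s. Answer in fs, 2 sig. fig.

1.3 fs

r = n²a₀/Z = 6²·5.3e-11/5 = 3.8e-10 m
v = Zαc/n = 5·0.0073·3.0e8/6 = 1.8e6 m/s
T = 2πr/v = 1.3e-15 s = 1.3 fs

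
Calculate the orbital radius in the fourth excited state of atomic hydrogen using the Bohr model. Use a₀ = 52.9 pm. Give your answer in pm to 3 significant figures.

1320 pm

r_n = n²a₀/Z = 5² × 52.9 / 1
    = 25 × 52.9 / 1 = 1320 pm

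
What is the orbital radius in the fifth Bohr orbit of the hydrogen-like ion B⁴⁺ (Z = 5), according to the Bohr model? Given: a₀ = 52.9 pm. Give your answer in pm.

r_n = n²a₀/Z = 5² × 52.9 / 5
    = 25 × 52.9 / 5 = 264 pm

264 pm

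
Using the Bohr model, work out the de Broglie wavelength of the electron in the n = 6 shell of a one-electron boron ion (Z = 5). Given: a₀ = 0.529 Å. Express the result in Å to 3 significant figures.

The Bohr quantisation condition is nλ = 2πr_n.
r_n = n²a₀/Z = 3.81 Å
λ = 2πr_n/n = 2π·3.81/6 = 3.99 Å

3.99 Å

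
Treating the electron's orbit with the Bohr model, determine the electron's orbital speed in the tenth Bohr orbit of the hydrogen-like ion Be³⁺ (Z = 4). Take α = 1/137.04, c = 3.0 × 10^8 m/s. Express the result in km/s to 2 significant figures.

880 km/s

v_n = Zαc/n = 4 × 0.0073 × 3.0 × 10^8 / 10
    = 880 km/s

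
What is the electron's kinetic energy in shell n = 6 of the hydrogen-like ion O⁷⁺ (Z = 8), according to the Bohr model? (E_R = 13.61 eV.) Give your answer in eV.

For a Coulomb orbit the virial theorem gives K = −E_n.
E_n = −E_R·Z²/n², so K = E_R·Z²/n² = 13.61 × 8²/6² = 24.20 eV

24.20 eV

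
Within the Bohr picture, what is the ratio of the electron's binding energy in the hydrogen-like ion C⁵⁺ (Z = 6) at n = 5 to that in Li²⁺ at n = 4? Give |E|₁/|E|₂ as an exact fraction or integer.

64/25

|E| ∝ Z^2 · n^-2
|E|₁/|E|₂ = (6/3)^2 · (5/4)^-2 = 64/25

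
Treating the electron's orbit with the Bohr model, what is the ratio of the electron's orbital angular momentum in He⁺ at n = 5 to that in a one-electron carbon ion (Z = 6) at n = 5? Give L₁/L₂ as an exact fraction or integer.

L = nℏ is independent of Z.
L₁/L₂ = n₁/n₂ = 5/5 = 1

1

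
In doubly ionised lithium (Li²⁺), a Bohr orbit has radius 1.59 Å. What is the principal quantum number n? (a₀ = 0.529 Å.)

3

r_n = n²a₀/Z ⇒ n² = rZ/a₀ = 1.59 × 3 / 0.529 ≈ 9.02
n = 3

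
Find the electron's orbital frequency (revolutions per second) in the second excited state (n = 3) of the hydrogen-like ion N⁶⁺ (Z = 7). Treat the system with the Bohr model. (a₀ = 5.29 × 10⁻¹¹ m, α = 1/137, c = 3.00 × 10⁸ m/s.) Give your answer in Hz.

r = n²a₀/Z = 6.80 × 10⁻¹¹ m, v = Zαc/n = 5.11 × 10⁶ m/s
f = v/(2πr) = 1.20 × 10¹⁶ Hz

1.20 × 10¹⁶ Hz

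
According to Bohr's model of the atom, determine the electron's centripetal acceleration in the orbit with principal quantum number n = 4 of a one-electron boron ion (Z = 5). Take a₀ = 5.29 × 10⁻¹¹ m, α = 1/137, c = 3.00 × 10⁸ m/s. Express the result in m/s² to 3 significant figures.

r = n²a₀/Z = 1.69 × 10⁻¹⁰ m, v = Zαc/n = 2.74 × 10⁶ m/s
a = v²/r = (2.74 × 10⁶)² / 1.69 × 10⁻¹⁰ = 4.43 × 10²² m/s²

4.43 × 10²² m/s²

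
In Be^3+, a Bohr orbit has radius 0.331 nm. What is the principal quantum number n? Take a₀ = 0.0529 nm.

5

r_n = n²a₀/Z ⇒ n² = rZ/a₀ = 0.331 × 4 / 0.0529 ≈ 25.03
n = 5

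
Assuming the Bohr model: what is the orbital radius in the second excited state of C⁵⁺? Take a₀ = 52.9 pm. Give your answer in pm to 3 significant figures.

r_n = n²a₀/Z = 3² × 52.9 / 6
    = 9 × 52.9 / 6 = 79.3 pm

79.3 pm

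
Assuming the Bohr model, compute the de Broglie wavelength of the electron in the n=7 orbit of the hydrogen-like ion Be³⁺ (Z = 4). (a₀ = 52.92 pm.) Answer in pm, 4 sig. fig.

581.9 pm

The Bohr quantisation condition is nλ = 2πr_n.
r_n = n²a₀/Z = 648.3 pm
λ = 2πr_n/n = 2π·648.3/7 = 581.9 pm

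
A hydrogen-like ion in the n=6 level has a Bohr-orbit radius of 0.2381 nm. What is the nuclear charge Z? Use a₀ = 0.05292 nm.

r_n = n²a₀/Z ⇒ Z = n²a₀/r = 6² × 0.05292 / 0.2381 ≈ 8.00
Z = 8

8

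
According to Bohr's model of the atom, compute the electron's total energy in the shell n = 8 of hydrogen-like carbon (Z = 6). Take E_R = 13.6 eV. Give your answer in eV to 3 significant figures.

-7.65 eV

E_n = −E_R·Z²/n² = −13.6 × 6²/8² = -7.65 eV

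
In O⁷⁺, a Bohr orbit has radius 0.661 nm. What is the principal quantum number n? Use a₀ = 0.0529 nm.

r_n = n²a₀/Z ⇒ n² = rZ/a₀ = 0.661 × 8 / 0.0529 ≈ 99.96
n = 10

10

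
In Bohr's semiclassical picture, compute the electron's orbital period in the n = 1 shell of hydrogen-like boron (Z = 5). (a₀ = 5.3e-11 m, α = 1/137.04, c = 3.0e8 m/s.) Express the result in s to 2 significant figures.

r = n²a₀/Z = 1²·5.3e-11/5 = 1.1e-11 m
v = Zαc/n = 5·0.0073·3.0e8/1 = 1.1e7 m/s
T = 2πr/v = 6.1e-18 s

6.1e-18 s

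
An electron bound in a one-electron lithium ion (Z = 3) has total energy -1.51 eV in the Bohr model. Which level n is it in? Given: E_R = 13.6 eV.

9

E_n = −E_R Z²/n² ⇒ n² = E_R Z²/(−E_n) = 13.6 × 3² / 1.51 ≈ 81.06
n = 9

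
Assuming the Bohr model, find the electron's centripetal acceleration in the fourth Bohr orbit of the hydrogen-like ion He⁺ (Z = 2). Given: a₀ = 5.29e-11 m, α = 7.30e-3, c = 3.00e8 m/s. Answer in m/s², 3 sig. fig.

2.83e21 m/s²

r = n²a₀/Z = 4.23e-10 m, v = Zαc/n = 1.09e6 m/s
a = v²/r = (1.09e6)² / 4.23e-10 = 2.83e21 m/s²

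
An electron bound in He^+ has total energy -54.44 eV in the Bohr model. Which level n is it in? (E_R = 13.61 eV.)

E_n = −E_R Z²/n² ⇒ n² = E_R Z²/(−E_n) = 13.61 × 2² / 54.44 ≈ 1.00
n = 1

1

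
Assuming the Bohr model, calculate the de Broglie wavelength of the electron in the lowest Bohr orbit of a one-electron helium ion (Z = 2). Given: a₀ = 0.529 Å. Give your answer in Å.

The Bohr quantisation condition is nλ = 2πr_n.
r_n = n²a₀/Z = 0.265 Å
λ = 2πr_n/n = 2π·0.265/1 = 1.66 Å

1.66 Å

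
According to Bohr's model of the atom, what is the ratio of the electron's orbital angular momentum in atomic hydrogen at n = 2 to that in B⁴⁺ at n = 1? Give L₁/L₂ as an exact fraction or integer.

2

L = nℏ is independent of Z.
L₁/L₂ = n₁/n₂ = 2/1 = 2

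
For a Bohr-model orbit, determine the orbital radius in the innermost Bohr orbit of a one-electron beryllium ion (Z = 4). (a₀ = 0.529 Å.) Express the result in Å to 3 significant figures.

0.132 Å

r_n = n²a₀/Z = 1² × 0.529 / 4
    = 1 × 0.529 / 4 = 0.132 Å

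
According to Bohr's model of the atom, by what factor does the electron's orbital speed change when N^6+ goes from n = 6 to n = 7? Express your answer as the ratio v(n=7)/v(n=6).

v ∝ Z^1 · n^-1; with Z fixed, v ∝ n^-1.
v(n=7)/v(n=6) = (7/6)^-1 = 6/7

6/7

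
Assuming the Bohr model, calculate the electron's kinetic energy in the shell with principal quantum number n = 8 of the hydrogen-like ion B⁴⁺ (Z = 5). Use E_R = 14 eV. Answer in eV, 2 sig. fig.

For a Coulomb orbit the virial theorem gives K = −E_n.
E_n = −E_R·Z²/n², so K = E_R·Z²/n² = 14 × 5²/8² = 5.5 eV

5.5 eV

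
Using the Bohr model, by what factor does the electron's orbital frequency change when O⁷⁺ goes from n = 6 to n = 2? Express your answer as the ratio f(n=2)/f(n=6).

27

f ∝ Z^2 · n^-3; with Z fixed, f ∝ n^-3.
f(n=2)/f(n=6) = (2/6)^-3 = 27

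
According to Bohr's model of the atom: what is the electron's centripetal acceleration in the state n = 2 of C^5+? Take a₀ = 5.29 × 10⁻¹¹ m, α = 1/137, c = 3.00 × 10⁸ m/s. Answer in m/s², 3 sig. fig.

r = n²a₀/Z = 3.53 × 10⁻¹¹ m, v = Zαc/n = 6.57 × 10⁶ m/s
a = v²/r = (6.57 × 10⁶)² / 3.53 × 10⁻¹¹ = 1.22 × 10²⁴ m/s²

1.22 × 10²⁴ m/s²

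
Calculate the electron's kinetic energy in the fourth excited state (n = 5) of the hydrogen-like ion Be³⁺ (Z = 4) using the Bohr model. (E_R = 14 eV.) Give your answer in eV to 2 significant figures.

9.0 eV

For a Coulomb orbit the virial theorem gives K = −E_n.
E_n = −E_R·Z²/n², so K = E_R·Z²/n² = 14 × 4²/5² = 9.0 eV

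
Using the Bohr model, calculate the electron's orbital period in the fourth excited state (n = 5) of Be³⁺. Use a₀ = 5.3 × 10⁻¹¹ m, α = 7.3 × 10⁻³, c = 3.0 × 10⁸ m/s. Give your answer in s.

1.2 × 10⁻¹⁵ s

r = n²a₀/Z = 5²·5.3 × 10⁻¹¹/4 = 3.3 × 10⁻¹⁰ m
v = Zαc/n = 4·0.0073·3.0 × 10⁸/5 = 1.8 × 10⁶ m/s
T = 2πr/v = 1.2 × 10⁻¹⁵ s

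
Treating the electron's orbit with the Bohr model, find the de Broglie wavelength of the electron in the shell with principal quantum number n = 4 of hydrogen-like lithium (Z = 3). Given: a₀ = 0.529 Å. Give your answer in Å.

4.43 Å

The Bohr quantisation condition is nλ = 2πr_n.
r_n = n²a₀/Z = 2.82 Å
λ = 2πr_n/n = 2π·2.82/4 = 4.43 Å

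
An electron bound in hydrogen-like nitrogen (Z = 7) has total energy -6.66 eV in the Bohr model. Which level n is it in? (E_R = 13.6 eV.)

10

E_n = −E_R Z²/n² ⇒ n² = E_R Z²/(−E_n) = 13.6 × 7² / 6.66 ≈ 100.06
n = 10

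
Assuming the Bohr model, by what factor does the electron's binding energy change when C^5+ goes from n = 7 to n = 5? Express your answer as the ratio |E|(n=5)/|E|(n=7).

|E| ∝ Z^2 · n^-2; with Z fixed, |E| ∝ n^-2.
|E|(n=5)/|E|(n=7) = (5/7)^-2 = 49/25

49/25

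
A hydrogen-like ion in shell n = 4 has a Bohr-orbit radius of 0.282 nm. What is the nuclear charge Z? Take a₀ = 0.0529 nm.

r_n = n²a₀/Z ⇒ Z = n²a₀/r = 4² × 0.0529 / 0.282 ≈ 3.00
Z = 3

3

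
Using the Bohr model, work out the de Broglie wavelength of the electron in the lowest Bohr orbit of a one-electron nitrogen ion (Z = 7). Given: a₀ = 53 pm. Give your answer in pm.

48 pm

The Bohr quantisation condition is nλ = 2πr_n.
r_n = n²a₀/Z = 7.6 pm
λ = 2πr_n/n = 2π·7.6/1 = 48 pm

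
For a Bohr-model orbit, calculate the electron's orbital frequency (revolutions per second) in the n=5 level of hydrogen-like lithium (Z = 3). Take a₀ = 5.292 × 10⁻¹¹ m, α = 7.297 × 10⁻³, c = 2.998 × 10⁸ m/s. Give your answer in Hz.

r = n²a₀/Z = 4.410 × 10⁻¹⁰ m, v = Zαc/n = 1.313 × 10⁶ m/s
f = v/(2πr) = 4.737 × 10¹⁴ Hz

4.737 × 10¹⁴ Hz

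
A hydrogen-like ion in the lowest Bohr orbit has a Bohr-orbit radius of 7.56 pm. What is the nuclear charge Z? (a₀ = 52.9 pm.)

r_n = n²a₀/Z ⇒ Z = n²a₀/r = 1² × 52.9 / 7.56 ≈ 7.00
Z = 7

7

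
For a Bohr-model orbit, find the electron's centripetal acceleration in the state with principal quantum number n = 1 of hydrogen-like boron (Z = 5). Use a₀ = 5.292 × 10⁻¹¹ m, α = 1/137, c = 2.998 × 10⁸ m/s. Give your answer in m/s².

1.131 × 10²⁵ m/s²

r = n²a₀/Z = 1.058 × 10⁻¹¹ m, v = Zαc/n = 1.094 × 10⁷ m/s
a = v²/r = (1.094 × 10⁷)² / 1.058 × 10⁻¹¹ = 1.131 × 10²⁵ m/s²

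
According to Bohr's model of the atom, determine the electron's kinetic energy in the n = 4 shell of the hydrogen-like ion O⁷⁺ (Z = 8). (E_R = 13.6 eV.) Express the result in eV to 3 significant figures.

54.4 eV

For a Coulomb orbit the virial theorem gives K = −E_n.
E_n = −E_R·Z²/n², so K = E_R·Z²/n² = 13.6 × 8²/4² = 54.4 eV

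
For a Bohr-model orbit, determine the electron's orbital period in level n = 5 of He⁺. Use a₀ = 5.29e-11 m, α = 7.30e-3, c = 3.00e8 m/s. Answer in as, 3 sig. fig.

r = n²a₀/Z = 5²·5.29e-11/2 = 6.61e-10 m
v = Zαc/n = 2·0.00730·3.00e8/5 = 8.76e5 m/s
T = 2πr/v = 4.74e-15 s = 4740 as

4740 as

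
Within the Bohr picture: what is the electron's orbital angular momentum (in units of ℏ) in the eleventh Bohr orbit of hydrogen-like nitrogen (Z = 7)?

L_n = nℏ, so L/ℏ = n = 11.

11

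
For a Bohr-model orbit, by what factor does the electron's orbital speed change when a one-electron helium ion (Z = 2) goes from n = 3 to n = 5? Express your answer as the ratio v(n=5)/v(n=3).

3/5

v ∝ Z^1 · n^-1; with Z fixed, v ∝ n^-1.
v(n=5)/v(n=3) = (5/3)^-1 = 3/5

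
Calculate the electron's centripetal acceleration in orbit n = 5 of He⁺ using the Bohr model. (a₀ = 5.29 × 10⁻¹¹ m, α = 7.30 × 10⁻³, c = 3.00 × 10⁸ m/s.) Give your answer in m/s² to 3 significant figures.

1.16 × 10²¹ m/s²

r = n²a₀/Z = 6.61 × 10⁻¹⁰ m, v = Zαc/n = 8.76 × 10⁵ m/s
a = v²/r = (8.76 × 10⁵)² / 6.61 × 10⁻¹⁰ = 1.16 × 10²¹ m/s²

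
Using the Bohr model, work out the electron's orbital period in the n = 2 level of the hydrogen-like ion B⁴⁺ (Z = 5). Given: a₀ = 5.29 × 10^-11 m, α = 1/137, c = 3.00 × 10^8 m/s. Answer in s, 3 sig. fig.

4.86 × 10^-17 s

r = n²a₀/Z = 2²·5.29 × 10^-11/5 = 4.23 × 10^-11 m
v = Zαc/n = 5·0.00730·3.00 × 10^8/2 = 5.47 × 10^6 m/s
T = 2πr/v = 4.86 × 10^-17 s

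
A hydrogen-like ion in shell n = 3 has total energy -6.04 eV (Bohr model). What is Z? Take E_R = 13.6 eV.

E_n = −E_R Z²/n² ⇒ Z² = −E_n n²/E_R = 6.04 × 3² / 13.6 ≈ 4.00
Z = 2

2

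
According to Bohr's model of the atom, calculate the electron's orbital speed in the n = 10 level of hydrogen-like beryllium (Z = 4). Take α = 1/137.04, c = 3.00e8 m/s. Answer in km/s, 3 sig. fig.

v_n = Zαc/n = 4 × 0.00730 × 3.00e8 / 10
    = 876 km/s

876 km/s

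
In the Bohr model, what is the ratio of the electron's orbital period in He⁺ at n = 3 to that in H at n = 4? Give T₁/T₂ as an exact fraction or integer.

T ∝ Z^-2 · n^3
T₁/T₂ = (2/1)^-2 · (3/4)^3 = 27/256

27/256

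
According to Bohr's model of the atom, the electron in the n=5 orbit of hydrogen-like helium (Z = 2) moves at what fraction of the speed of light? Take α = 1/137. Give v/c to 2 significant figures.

v_n = Zαc/n, so v/c = Zα/n = 2 × 0.0073 / 5 = 0.0029

0.0029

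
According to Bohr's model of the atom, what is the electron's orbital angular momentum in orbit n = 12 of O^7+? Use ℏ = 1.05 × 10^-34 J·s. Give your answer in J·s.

L_n = nℏ = 12 × 1.05 × 10^-34 = 1.26 × 10^-33 J·s

1.26 × 10^-33 J·s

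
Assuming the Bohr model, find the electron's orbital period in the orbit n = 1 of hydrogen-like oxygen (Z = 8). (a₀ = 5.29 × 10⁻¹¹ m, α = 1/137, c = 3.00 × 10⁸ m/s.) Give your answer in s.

r = n²a₀/Z = 1²·5.29 × 10⁻¹¹/8 = 6.61 × 10⁻¹² m
v = Zαc/n = 8·0.00730·3.00 × 10⁸/1 = 1.75 × 10⁷ m/s
T = 2πr/v = 2.37 × 10⁻¹⁸ s

2.37 × 10⁻¹⁸ s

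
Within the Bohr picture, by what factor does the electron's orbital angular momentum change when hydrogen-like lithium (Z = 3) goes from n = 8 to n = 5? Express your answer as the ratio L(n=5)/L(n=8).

L = nℏ depends only on n, so L ∝ n.
L(n=5)/L(n=8) = (5/8)^1 = 5/8

5/8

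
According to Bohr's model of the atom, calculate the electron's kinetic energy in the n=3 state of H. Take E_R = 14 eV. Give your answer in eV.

1.6 eV

For a Coulomb orbit the virial theorem gives K = −E_n.
E_n = −E_R·Z²/n², so K = E_R·Z²/n² = 14 × 1²/3² = 1.6 eV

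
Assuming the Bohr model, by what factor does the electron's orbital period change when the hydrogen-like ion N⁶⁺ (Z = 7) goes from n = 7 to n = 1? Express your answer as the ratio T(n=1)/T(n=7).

T ∝ Z^-2 · n^3; with Z fixed, T ∝ n^3.
T(n=1)/T(n=7) = (1/7)^3 = 1/343

1/343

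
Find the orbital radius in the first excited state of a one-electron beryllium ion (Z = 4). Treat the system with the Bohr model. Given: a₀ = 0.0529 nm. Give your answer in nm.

r_n = n²a₀/Z = 2² × 0.0529 / 4
    = 4 × 0.0529 / 4 = 0.0529 nm

0.0529 nm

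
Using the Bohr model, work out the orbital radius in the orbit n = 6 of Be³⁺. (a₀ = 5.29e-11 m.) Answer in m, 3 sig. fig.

r_n = n²a₀/Z = 6² × 5.29e-11 / 4
    = 36 × 5.29e-11 / 4 = 4.76e-10 m

4.76e-10 m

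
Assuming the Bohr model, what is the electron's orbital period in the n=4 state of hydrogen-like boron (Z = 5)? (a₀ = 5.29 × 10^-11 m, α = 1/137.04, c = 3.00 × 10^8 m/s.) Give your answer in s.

r = n²a₀/Z = 4²·5.29 × 10^-11/5 = 1.69 × 10^-10 m
v = Zαc/n = 5·0.00730·3.00 × 10^8/4 = 2.74 × 10^6 m/s
T = 2πr/v = 3.89 × 10^-16 s

3.89 × 10^-16 s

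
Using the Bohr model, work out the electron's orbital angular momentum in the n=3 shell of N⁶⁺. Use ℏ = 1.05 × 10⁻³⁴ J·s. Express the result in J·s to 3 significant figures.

L_n = nℏ = 3 × 1.05 × 10⁻³⁴ = 3.15 × 10⁻³⁴ J·s

3.15 × 10⁻³⁴ J·s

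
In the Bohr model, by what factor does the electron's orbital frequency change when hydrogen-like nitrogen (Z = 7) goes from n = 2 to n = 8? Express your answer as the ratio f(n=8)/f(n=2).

1/64

f ∝ Z^2 · n^-3; with Z fixed, f ∝ n^-3.
f(n=8)/f(n=2) = (8/2)^-3 = 1/64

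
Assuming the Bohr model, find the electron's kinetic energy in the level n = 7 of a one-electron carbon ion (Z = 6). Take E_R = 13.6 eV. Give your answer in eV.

For a Coulomb orbit the virial theorem gives K = −E_n.
E_n = −E_R·Z²/n², so K = E_R·Z²/n² = 13.6 × 6²/7² = 9.99 eV

9.99 eV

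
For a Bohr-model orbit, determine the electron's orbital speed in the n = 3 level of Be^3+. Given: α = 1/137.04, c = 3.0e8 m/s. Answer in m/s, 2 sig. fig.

2.9e6 m/s

v_n = Zαc/n = 4 × 0.0073 × 3.0e8 / 3
    = 2.9e6 m/s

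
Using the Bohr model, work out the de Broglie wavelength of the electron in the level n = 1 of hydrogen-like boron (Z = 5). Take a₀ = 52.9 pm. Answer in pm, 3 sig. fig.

The Bohr quantisation condition is nλ = 2πr_n.
r_n = n²a₀/Z = 10.6 pm
λ = 2πr_n/n = 2π·10.6/1 = 66.5 pm

66.5 pm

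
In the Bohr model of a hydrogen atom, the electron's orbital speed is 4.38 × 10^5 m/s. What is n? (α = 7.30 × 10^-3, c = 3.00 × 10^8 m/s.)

v_n = Zαc/n ⇒ n = Zαc/v = 1 × 0.00730 × 3.00 × 10^8 / 4.38 × 10^5 ≈ 5.00
n = 5

5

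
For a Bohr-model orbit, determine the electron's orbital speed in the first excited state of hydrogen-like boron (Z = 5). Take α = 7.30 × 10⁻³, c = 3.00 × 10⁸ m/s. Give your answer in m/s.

5.47 × 10⁶ m/s

v_n = Zαc/n = 5 × 0.00730 × 3.00 × 10⁸ / 2
    = 5.47 × 10⁶ m/s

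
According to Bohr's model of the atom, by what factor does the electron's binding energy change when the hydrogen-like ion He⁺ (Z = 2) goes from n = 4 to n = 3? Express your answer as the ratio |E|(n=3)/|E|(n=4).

16/9

|E| ∝ Z^2 · n^-2; with Z fixed, |E| ∝ n^-2.
|E|(n=3)/|E|(n=4) = (3/4)^-2 = 16/9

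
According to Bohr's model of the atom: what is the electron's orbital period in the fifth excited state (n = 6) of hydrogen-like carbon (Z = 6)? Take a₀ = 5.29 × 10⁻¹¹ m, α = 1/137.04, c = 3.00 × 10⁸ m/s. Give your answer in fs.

r = n²a₀/Z = 6²·5.29 × 10⁻¹¹/6 = 3.17 × 10⁻¹⁰ m
v = Zαc/n = 6·0.00730·3.00 × 10⁸/6 = 2.19 × 10⁶ m/s
T = 2πr/v = 9.11 × 10⁻¹⁶ s = 0.911 fs

0.911 fs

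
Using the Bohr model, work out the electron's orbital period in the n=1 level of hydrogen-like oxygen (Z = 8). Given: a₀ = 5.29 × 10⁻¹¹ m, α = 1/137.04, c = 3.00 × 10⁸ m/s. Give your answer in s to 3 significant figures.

2.37 × 10⁻¹⁸ s

r = n²a₀/Z = 1²·5.29 × 10⁻¹¹/8 = 6.61 × 10⁻¹² m
v = Zαc/n = 8·0.00730·3.00 × 10⁸/1 = 1.75 × 10⁷ m/s
T = 2πr/v = 2.37 × 10⁻¹⁸ s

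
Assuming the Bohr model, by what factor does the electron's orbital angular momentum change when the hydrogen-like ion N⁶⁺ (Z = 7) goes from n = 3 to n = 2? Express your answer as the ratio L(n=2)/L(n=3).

L = nℏ depends only on n, so L ∝ n.
L(n=2)/L(n=3) = (2/3)^1 = 2/3

2/3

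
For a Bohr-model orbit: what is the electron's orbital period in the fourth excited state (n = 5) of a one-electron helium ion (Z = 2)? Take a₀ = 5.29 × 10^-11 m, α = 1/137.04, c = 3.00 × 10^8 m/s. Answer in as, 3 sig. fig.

4740 as

r = n²a₀/Z = 5²·5.29 × 10^-11/2 = 6.61 × 10^-10 m
v = Zαc/n = 2·0.00730·3.00 × 10^8/5 = 8.76 × 10^5 m/s
T = 2πr/v = 4.74 × 10^-15 s = 4740 as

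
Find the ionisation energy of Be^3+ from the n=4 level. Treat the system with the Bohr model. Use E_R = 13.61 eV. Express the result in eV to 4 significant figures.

13.61 eV

E_n = −E_R·Z²/n² = −13.61 × 4²/4² eV = -13.61 eV
Ionisation energy = −E_n = 13.61 eV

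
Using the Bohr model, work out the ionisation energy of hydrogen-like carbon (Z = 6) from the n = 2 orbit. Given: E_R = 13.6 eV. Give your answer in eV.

122 eV

E_n = −E_R·Z²/n² = −13.6 × 6²/2² eV = -122 eV
Ionisation energy = −E_n = 122 eV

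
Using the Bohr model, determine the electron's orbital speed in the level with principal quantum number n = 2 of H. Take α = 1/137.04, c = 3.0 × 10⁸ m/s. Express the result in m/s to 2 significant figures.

v_n = Zαc/n = 1 × 0.0073 × 3.0 × 10⁸ / 2
    = 1.1 × 10⁶ m/s

1.1 × 10⁶ m/s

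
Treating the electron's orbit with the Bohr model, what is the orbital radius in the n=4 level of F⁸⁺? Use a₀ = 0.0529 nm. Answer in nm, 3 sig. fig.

r_n = n²a₀/Z = 4² × 0.0529 / 9
    = 16 × 0.0529 / 9 = 0.0940 nm

0.0940 nm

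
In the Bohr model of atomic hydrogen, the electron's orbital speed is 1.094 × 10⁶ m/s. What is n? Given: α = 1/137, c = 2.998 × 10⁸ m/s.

v_n = Zαc/n ⇒ n = Zαc/v = 1 × 0.007299 × 2.998 × 10⁸ / 1.094 × 10⁶ ≈ 2.00
n = 2

2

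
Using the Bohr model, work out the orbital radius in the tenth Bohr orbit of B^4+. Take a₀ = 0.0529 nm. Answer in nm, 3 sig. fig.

1.06 nm

r_n = n²a₀/Z = 10² × 0.0529 / 5
    = 100 × 0.0529 / 5 = 1.06 nm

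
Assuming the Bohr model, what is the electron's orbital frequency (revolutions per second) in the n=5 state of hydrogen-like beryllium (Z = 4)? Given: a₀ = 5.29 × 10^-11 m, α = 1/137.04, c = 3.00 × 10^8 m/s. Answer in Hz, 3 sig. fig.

8.43 × 10^14 Hz

r = n²a₀/Z = 3.31 × 10^-10 m, v = Zαc/n = 1.75 × 10^6 m/s
f = v/(2πr) = 8.43 × 10^14 Hz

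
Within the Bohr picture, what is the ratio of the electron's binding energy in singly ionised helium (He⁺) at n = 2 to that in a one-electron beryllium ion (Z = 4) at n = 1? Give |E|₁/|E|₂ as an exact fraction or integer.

1/16

|E| ∝ Z^2 · n^-2
|E|₁/|E|₂ = (2/4)^2 · (2/1)^-2 = 1/16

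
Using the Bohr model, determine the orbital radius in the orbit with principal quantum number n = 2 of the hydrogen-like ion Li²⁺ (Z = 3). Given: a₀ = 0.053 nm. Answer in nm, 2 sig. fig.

0.071 nm

r_n = n²a₀/Z = 2² × 0.053 / 3
    = 4 × 0.053 / 3 = 0.071 nm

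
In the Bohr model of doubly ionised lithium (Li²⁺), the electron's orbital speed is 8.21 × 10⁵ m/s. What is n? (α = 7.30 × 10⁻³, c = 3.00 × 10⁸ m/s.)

v_n = Zαc/n ⇒ n = Zαc/v = 3 × 0.00730 × 3.00 × 10⁸ / 8.21 × 10⁵ ≈ 8.00
n = 8

8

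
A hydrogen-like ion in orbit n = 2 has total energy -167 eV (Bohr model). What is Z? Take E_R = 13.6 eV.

7

E_n = −E_R Z²/n² ⇒ Z² = −E_n n²/E_R = 167 × 2² / 13.6 ≈ 49.12
Z = 7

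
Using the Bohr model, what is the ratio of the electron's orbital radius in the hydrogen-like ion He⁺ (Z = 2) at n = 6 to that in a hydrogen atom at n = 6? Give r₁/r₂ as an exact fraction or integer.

1/2

r ∝ Z^-1 · n^2
r₁/r₂ = (2/1)^-1 · (6/6)^2 = 1/2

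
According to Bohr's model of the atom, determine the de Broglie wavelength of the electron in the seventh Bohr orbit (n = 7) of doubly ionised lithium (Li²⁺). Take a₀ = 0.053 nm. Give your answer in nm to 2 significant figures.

0.78 nm

The Bohr quantisation condition is nλ = 2πr_n.
r_n = n²a₀/Z = 0.87 nm
λ = 2πr_n/n = 2π·0.87/7 = 0.78 nm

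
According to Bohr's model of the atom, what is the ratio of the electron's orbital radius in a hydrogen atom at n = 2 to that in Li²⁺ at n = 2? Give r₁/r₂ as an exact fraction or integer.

r ∝ Z^-1 · n^2
r₁/r₂ = (1/3)^-1 · (2/2)^2 = 3

3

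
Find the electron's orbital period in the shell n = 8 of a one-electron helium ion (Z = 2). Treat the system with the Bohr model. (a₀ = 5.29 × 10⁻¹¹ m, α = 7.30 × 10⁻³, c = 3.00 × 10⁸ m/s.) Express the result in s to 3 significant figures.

r = n²a₀/Z = 8²·5.29 × 10⁻¹¹/2 = 1.69 × 10⁻⁹ m
v = Zαc/n = 2·0.00730·3.00 × 10⁸/8 = 5.47 × 10⁵ m/s
T = 2πr/v = 1.94 × 10⁻¹⁴ s

1.94 × 10⁻¹⁴ s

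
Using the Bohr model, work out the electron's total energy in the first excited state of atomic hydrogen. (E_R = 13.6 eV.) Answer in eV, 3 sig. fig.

E_n = −E_R·Z²/n² = −13.6 × 1²/2² = -3.40 eV

-3.40 eV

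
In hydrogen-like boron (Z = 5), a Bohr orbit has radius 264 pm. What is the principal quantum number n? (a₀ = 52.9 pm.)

r_n = n²a₀/Z ⇒ n² = rZ/a₀ = 264 × 5 / 52.9 ≈ 24.95
n = 5

5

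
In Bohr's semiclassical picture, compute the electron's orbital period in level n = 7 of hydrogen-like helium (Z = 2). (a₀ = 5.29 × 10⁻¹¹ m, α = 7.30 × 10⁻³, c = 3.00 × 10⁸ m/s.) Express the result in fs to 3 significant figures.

r = n²a₀/Z = 7²·5.29 × 10⁻¹¹/2 = 1.30 × 10⁻⁹ m
v = Zαc/n = 2·0.00730·3.00 × 10⁸/7 = 6.26 × 10⁵ m/s
T = 2πr/v = 1.30 × 10⁻¹⁴ s = 13.0 fs

13.0 fs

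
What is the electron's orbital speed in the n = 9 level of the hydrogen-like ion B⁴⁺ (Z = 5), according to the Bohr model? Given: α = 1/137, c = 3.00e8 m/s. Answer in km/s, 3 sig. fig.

1220 km/s

v_n = Zαc/n = 5 × 0.00730 × 3.00e8 / 9
    = 1220 km/s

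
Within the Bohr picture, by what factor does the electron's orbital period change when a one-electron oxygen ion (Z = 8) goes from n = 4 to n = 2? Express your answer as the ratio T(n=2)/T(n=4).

1/8

T ∝ Z^-2 · n^3; with Z fixed, T ∝ n^3.
T(n=2)/T(n=4) = (2/4)^3 = 1/8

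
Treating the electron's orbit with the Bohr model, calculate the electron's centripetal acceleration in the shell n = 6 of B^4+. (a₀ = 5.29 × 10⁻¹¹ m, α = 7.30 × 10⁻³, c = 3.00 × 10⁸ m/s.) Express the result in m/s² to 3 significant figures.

8.74 × 10²¹ m/s²

r = n²a₀/Z = 3.81 × 10⁻¹⁰ m, v = Zαc/n = 1.82 × 10⁶ m/s
a = v²/r = (1.82 × 10⁶)² / 3.81 × 10⁻¹⁰ = 8.74 × 10²¹ m/s²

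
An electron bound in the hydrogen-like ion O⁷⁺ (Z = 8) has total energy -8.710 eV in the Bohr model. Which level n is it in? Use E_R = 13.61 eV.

10

E_n = −E_R Z²/n² ⇒ n² = E_R Z²/(−E_n) = 13.61 × 8² / 8.710 ≈ 100.00
n = 10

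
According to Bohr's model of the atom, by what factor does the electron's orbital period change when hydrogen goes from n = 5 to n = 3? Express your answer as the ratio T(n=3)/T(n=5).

T ∝ Z^-2 · n^3; with Z fixed, T ∝ n^3.
T(n=3)/T(n=5) = (3/5)^3 = 27/125

27/125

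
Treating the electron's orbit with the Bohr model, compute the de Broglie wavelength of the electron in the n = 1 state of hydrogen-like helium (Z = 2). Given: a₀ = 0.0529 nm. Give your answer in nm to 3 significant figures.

The Bohr quantisation condition is nλ = 2πr_n.
r_n = n²a₀/Z = 0.0265 nm
λ = 2πr_n/n = 2π·0.0265/1 = 0.166 nm

0.166 nm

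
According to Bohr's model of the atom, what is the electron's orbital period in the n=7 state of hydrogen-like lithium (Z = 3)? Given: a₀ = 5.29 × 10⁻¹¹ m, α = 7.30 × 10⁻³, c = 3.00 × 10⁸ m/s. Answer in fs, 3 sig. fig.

r = n²a₀/Z = 7²·5.29 × 10⁻¹¹/3 = 8.64 × 10⁻¹⁰ m
v = Zαc/n = 3·0.00730·3.00 × 10⁸/7 = 9.39 × 10⁵ m/s
T = 2πr/v = 5.78 × 10⁻¹⁵ s = 5.78 fs

5.78 fs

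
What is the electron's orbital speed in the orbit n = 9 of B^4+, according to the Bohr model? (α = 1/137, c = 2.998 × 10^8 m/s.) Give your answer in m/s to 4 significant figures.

v_n = Zαc/n = 5 × 0.007299 × 2.998 × 10^8 / 9
    = 1.216 × 10^6 m/s

1.216 × 10^6 m/s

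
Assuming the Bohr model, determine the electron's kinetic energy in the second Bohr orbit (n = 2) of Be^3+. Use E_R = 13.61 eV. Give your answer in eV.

54.44 eV

For a Coulomb orbit the virial theorem gives K = −E_n.
E_n = −E_R·Z²/n², so K = E_R·Z²/n² = 13.61 × 4²/2² = 54.44 eV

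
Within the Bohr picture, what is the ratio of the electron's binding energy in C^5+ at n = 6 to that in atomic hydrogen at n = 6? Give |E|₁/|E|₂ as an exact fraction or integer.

36

|E| ∝ Z^2 · n^-2
|E|₁/|E|₂ = (6/1)^2 · (6/6)^-2 = 36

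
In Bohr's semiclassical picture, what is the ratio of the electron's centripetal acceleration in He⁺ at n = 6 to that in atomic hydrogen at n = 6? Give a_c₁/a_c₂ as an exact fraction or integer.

a_c ∝ Z^3 · n^-4
a_c₁/a_c₂ = (2/1)^3 · (6/6)^-4 = 8

8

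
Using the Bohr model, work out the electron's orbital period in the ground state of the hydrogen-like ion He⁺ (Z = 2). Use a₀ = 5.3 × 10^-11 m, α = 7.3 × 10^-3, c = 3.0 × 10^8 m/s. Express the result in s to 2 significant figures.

r = n²a₀/Z = 1²·5.3 × 10^-11/2 = 2.6 × 10^-11 m
v = Zαc/n = 2·0.0073·3.0 × 10^8/1 = 4.4 × 10^6 m/s
T = 2πr/v = 3.8 × 10^-17 s

3.8 × 10^-17 s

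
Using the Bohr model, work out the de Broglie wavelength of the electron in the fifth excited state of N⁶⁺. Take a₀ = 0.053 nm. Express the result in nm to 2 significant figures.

The Bohr quantisation condition is nλ = 2πr_n.
r_n = n²a₀/Z = 0.27 nm
λ = 2πr_n/n = 2π·0.27/6 = 0.29 nm

0.29 nm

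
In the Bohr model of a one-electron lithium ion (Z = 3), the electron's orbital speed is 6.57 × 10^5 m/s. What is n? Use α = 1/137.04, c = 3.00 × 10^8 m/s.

10

v_n = Zαc/n ⇒ n = Zαc/v = 3 × 0.00730 × 3.00 × 10^8 / 6.57 × 10^5 ≈ 10.00
n = 10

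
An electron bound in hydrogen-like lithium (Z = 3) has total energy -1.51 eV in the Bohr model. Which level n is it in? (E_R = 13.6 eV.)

9

E_n = −E_R Z²/n² ⇒ n² = E_R Z²/(−E_n) = 13.6 × 3² / 1.51 ≈ 81.06
n = 9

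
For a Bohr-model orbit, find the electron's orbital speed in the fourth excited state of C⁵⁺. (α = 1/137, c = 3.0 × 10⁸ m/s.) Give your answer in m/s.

2.6 × 10⁶ m/s

v_n = Zαc/n = 6 × 0.0073 × 3.0 × 10⁸ / 5
    = 2.6 × 10⁶ m/s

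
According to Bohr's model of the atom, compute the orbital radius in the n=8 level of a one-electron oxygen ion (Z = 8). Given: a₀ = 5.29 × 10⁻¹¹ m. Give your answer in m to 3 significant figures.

r_n = n²a₀/Z = 8² × 5.29 × 10⁻¹¹ / 8
    = 64 × 5.29 × 10⁻¹¹ / 8 = 4.23 × 10⁻¹⁰ m

4.23 × 10⁻¹⁰ m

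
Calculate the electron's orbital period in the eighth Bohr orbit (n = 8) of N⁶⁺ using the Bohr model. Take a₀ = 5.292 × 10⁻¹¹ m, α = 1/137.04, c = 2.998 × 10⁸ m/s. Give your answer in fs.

1.588 fs

r = n²a₀/Z = 8²·5.292 × 10⁻¹¹/7 = 4.838 × 10⁻¹⁰ m
v = Zαc/n = 7·0.007297·2.998 × 10⁸/8 = 1.914 × 10⁶ m/s
T = 2πr/v = 1.588 × 10⁻¹⁵ s = 1.588 fs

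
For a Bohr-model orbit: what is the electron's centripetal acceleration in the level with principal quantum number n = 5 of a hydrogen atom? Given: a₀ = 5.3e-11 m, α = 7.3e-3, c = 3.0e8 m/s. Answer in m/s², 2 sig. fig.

r = n²a₀/Z = 1.3e-9 m, v = Zαc/n = 4.4e5 m/s
a = v²/r = (4.4e5)² / 1.3e-9 = 1.4e20 m/s²

1.4e20 m/s²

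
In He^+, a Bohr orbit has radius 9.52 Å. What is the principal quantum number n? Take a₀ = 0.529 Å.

r_n = n²a₀/Z ⇒ n² = rZ/a₀ = 9.52 × 2 / 0.529 ≈ 35.99
n = 6

6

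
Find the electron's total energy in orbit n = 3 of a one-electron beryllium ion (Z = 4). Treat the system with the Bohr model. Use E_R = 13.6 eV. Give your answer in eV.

E_n = −E_R·Z²/n² = −13.6 × 4²/3² = -24.2 eV

-24.2 eV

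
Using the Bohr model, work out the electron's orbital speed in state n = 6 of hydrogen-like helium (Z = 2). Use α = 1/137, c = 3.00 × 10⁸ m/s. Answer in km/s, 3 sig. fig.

730 km/s

v_n = Zαc/n = 2 × 0.00730 × 3.00 × 10⁸ / 6
    = 730 km/s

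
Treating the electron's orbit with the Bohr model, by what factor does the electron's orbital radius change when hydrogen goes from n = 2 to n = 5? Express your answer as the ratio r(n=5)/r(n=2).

r ∝ Z^-1 · n^2; with Z fixed, r ∝ n^2.
r(n=5)/r(n=2) = (5/2)^2 = 25/4

25/4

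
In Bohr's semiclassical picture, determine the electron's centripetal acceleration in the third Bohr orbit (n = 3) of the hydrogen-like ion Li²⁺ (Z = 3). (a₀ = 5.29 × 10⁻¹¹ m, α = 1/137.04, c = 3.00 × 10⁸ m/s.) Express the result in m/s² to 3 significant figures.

r = n²a₀/Z = 1.59 × 10⁻¹⁰ m, v = Zαc/n = 2.19 × 10⁶ m/s
a = v²/r = (2.19 × 10⁶)² / 1.59 × 10⁻¹⁰ = 3.02 × 10²² m/s²

3.02 × 10²² m/s²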